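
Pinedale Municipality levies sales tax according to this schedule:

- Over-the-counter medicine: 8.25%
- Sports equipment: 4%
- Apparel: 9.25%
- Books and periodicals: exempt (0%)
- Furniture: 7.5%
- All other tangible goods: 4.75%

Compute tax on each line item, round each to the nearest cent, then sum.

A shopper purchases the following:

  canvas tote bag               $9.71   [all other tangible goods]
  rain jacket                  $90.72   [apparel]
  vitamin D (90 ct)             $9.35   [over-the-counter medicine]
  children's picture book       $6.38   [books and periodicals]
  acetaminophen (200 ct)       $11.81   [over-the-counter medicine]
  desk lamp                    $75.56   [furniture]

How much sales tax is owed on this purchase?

$16.26

Canvas tote bag $9.71: all other tangible goods → 4.75% → $0.46
Rain jacket $90.72: apparel → 9.25% → $8.39
Vitamin D (90 ct) $9.35: over-the-counter medicine → 8.25% → $0.77
Children's picture book $6.38: books and periodicals → 0% → $0.00
Acetaminophen (200 ct) $11.81: over-the-counter medicine → 8.25% → $0.97
Desk lamp $75.56: furniture → 7.5% → $5.67
Total tax = $0.46 + $8.39 + $0.77 + $0.97 + $5.67 = $16.26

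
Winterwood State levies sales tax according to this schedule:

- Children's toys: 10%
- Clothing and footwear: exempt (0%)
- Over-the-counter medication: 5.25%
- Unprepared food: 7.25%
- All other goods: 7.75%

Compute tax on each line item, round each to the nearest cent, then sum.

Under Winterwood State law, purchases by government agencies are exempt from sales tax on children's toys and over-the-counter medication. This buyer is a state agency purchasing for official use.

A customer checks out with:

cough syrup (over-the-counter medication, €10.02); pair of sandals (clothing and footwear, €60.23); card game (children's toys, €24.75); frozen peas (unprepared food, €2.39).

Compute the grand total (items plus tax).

Cough syrup €10.02: over-the-counter medication, buyer-exempt → 0% → €0.00
Pair of sandals €60.23: clothing and footwear → 0% → €0.00
Card game €24.75: children's toys, buyer-exempt → 0% → €0.00
Frozen peas €2.39: unprepared food → 7.25% → €0.17
Subtotal = €97.39; tax = €0.17; total due = €97.56

€97.56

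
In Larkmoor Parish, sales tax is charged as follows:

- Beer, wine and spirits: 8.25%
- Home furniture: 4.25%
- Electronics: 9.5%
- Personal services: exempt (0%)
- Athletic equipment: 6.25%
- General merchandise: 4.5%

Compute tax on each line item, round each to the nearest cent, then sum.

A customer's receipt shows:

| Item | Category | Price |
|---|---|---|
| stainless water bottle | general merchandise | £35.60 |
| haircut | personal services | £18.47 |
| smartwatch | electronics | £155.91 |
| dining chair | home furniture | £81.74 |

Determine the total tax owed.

Stainless water bottle £35.60: general merchandise → 4.5% → £1.60
Haircut £18.47: personal services → 0% → £0.00
Smartwatch £155.91: electronics → 9.5% → £14.81
Dining chair £81.74: home furniture → 4.25% → £3.47
Total tax = £1.60 + £14.81 + £3.47 = £19.88

£19.88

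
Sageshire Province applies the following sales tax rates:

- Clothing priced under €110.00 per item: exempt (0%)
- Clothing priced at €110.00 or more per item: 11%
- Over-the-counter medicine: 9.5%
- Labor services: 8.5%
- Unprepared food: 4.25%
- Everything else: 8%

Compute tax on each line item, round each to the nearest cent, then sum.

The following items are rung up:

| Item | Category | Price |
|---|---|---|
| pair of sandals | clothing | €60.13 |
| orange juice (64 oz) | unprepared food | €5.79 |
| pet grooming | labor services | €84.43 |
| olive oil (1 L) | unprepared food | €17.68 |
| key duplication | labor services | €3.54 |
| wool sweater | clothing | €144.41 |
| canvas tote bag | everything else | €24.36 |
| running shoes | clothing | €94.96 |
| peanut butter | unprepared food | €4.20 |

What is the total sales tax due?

€26.50

Pair of sandals €60.13: clothing, under €110.00 → 0% → €0.00
Orange juice (64 oz) €5.79: unprepared food → 4.25% → €0.25
Pet grooming €84.43: labor services → 8.5% → €7.18
Olive oil (1 L) €17.68: unprepared food → 4.25% → €0.75
Key duplication €3.54: labor services → 8.5% → €0.30
Wool sweater €144.41: clothing, €110.00 or more → 11% → €15.89
Canvas tote bag €24.36: everything else → 8% → €1.95
Running shoes €94.96: clothing, under €110.00 → 0% → €0.00
Peanut butter €4.20: unprepared food → 4.25% → €0.18
Total tax = €0.25 + €7.18 + €0.75 + €0.30 + €15.89 + €1.95 + €0.18 = €26.50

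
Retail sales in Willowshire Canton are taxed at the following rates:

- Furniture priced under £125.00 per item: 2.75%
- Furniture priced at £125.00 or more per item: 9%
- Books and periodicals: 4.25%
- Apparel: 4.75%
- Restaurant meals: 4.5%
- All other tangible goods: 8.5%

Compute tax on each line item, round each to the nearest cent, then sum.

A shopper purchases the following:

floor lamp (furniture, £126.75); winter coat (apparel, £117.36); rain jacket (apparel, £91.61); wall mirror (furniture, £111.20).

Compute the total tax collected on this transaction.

Floor lamp £126.75: furniture, £125.00 or more → 9% → £11.41
Winter coat £117.36: apparel → 4.75% → £5.57
Rain jacket £91.61: apparel → 4.75% → £4.35
Wall mirror £111.20: furniture, under £125.00 → 2.75% → £3.06
Total tax = £11.41 + £5.57 + £4.35 + £3.06 = £24.39

£24.39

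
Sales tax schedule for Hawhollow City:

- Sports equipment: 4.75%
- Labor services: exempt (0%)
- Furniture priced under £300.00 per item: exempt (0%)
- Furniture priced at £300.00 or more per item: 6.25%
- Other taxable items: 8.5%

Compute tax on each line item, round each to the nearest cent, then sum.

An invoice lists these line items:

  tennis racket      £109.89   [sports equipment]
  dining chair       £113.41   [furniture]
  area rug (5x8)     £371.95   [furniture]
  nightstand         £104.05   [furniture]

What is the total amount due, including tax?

£727.77

Tennis racket £109.89: sports equipment → 4.75% → £5.22
Dining chair £113.41: furniture, under £300.00 → 0% → £0.00
Area rug (5x8) £371.95: furniture, £300.00 or more → 6.25% → £23.25
Nightstand £104.05: furniture, under £300.00 → 0% → £0.00
Subtotal = £699.30; tax = £28.47; total due = £727.77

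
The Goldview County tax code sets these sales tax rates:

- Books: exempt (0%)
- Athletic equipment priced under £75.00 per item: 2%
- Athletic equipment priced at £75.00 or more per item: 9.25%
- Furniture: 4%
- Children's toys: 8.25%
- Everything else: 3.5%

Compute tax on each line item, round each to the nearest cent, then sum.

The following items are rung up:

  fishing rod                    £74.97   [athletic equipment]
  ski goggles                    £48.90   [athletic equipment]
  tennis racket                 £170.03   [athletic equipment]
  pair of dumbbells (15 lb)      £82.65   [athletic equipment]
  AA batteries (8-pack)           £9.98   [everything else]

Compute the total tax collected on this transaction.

£26.21

Fishing rod £74.97: athletic equipment, under £75.00 → 2% → £1.50
Ski goggles £48.90: athletic equipment, under £75.00 → 2% → £0.98
Tennis racket £170.03: athletic equipment, £75.00 or more → 9.25% → £15.73
Pair of dumbbells (15 lb) £82.65: athletic equipment, £75.00 or more → 9.25% → £7.65
AA batteries (8-pack) £9.98: everything else → 3.5% → £0.35
Total tax = £1.50 + £0.98 + £15.73 + £7.65 + £0.35 = £26.21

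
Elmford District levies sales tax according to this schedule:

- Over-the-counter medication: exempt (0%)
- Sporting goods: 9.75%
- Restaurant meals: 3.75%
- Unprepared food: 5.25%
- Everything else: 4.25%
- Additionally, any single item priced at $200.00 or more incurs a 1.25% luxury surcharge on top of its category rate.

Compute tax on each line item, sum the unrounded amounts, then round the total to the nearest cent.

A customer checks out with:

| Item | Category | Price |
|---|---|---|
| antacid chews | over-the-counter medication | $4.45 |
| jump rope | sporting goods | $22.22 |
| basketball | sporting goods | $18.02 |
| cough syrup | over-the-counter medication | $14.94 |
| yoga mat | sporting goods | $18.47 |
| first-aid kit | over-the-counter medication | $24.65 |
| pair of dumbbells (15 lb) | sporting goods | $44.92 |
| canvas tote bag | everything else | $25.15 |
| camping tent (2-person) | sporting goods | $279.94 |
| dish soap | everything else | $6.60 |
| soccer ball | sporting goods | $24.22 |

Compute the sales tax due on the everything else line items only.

$1.35

Canvas tote bag $25.15: everything else → 4.25% → $1.068875
Dish soap $6.60: everything else → 4.25% → $0.2805
Tax on everything else: unrounded sum = $1.349375 → $1.35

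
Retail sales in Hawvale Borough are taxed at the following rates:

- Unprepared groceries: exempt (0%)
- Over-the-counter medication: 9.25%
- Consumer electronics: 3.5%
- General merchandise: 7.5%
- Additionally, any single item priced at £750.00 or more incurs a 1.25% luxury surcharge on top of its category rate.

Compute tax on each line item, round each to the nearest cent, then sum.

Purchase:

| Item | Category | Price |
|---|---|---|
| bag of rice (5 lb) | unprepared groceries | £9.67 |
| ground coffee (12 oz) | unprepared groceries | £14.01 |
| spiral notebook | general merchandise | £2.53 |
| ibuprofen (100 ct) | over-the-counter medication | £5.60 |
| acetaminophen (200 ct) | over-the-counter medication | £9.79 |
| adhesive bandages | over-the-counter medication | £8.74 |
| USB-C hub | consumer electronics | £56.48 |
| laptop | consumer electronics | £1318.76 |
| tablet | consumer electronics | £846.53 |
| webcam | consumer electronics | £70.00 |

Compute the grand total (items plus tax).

Bag of rice (5 lb) £9.67: unprepared groceries → 0% → £0.00
Ground coffee (12 oz) £14.01: unprepared groceries → 0% → £0.00
Spiral notebook £2.53: general merchandise → 7.5% → £0.19
Ibuprofen (100 ct) £5.60: over-the-counter medication → 9.25% → £0.52
Acetaminophen (200 ct) £9.79: over-the-counter medication → 9.25% → £0.91
Adhesive bandages £8.74: over-the-counter medication → 9.25% → £0.81
USB-C hub £56.48: consumer electronics → 3.5% → £1.98
Laptop £1318.76: consumer electronics → 3.5% + 1.25% surcharge = 4.75% → £62.64
Tablet £846.53: consumer electronics → 3.5% + 1.25% surcharge = 4.75% → £40.21
Webcam £70.00: consumer electronics → 3.5% → £2.45
Subtotal = £2342.11; tax = £109.71; total due = £2451.82

£2451.82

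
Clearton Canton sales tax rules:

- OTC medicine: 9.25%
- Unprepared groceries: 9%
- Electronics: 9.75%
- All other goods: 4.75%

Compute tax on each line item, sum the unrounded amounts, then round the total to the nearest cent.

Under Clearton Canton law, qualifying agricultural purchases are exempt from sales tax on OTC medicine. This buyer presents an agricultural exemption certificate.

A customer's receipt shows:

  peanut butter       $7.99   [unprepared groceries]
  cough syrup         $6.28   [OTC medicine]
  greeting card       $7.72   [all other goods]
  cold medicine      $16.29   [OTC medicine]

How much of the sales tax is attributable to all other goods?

$0.37

Greeting card $7.72: all other goods → 4.75% → $0.3667
Tax on all other goods: unrounded sum = $0.3667 → $0.37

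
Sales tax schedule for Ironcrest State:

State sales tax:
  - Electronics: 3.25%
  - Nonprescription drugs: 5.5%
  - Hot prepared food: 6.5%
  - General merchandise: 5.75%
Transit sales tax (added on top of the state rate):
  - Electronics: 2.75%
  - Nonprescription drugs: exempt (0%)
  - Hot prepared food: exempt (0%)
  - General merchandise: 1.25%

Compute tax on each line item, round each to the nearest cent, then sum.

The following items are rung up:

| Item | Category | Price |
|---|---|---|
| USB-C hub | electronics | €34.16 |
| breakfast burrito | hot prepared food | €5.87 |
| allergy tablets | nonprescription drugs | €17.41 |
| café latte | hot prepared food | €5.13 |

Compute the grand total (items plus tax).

USB-C hub €34.16: electronics → 3.25% + 2.75% transit = 6% → €2.05
Breakfast burrito €5.87: hot prepared food → 6.5% + 0% transit = 6.5% → €0.38
Allergy tablets €17.41: nonprescription drugs → 5.5% + 0% transit = 5.5% → €0.96
Café latte €5.13: hot prepared food → 6.5% + 0% transit = 6.5% → €0.33
Subtotal = €62.57; tax = €3.72; total due = €66.29

€66.29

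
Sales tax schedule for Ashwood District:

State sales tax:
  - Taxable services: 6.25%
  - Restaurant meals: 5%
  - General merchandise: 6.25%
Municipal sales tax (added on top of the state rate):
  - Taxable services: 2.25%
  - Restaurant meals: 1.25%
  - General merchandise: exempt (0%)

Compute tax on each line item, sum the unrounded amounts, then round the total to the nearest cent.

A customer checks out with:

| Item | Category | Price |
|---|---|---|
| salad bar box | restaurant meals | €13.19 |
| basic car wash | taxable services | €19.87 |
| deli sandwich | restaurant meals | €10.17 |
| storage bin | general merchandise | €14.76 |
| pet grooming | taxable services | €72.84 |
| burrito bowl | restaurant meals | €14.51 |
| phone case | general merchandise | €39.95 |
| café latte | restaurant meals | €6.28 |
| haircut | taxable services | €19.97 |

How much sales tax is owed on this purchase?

Salad bar box €13.19: restaurant meals → 5% + 1.25% municipal = 6.25% → €0.824375
Basic car wash €19.87: taxable services → 6.25% + 2.25% municipal = 8.5% → €1.68895
Deli sandwich €10.17: restaurant meals → 5% + 1.25% municipal = 6.25% → €0.635625
Storage bin €14.76: general merchandise → 6.25% + 0% municipal = 6.25% → €0.9225
Pet grooming €72.84: taxable services → 6.25% + 2.25% municipal = 8.5% → €6.1914
Burrito bowl €14.51: restaurant meals → 5% + 1.25% municipal = 6.25% → €0.906875
Phone case €39.95: general merchandise → 6.25% + 0% municipal = 6.25% → €2.496875
Café latte €6.28: restaurant meals → 5% + 1.25% municipal = 6.25% → €0.3925
Haircut €19.97: taxable services → 6.25% + 2.25% municipal = 8.5% → €1.69745
Unrounded tax sum = €15.75655 → €15.76

€15.76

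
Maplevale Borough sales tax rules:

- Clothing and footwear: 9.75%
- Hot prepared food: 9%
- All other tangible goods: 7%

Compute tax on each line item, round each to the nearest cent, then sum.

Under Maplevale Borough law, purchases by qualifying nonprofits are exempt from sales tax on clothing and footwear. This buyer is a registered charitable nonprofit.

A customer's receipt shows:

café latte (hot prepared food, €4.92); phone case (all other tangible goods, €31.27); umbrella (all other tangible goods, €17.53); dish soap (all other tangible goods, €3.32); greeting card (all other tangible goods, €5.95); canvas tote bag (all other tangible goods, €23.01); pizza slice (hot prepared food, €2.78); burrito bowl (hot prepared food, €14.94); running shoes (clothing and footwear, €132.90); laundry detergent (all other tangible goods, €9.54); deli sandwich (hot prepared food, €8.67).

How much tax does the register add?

Café latte €4.92: hot prepared food → 9% → €0.44
Phone case €31.27: all other tangible goods → 7% → €2.19
Umbrella €17.53: all other tangible goods → 7% → €1.23
Dish soap €3.32: all other tangible goods → 7% → €0.23
Greeting card €5.95: all other tangible goods → 7% → €0.42
Canvas tote bag €23.01: all other tangible goods → 7% → €1.61
Pizza slice €2.78: hot prepared food → 9% → €0.25
Burrito bowl €14.94: hot prepared food → 9% → €1.34
Running shoes €132.90: clothing and footwear, buyer-exempt → 0% → €0.00
Laundry detergent €9.54: all other tangible goods → 7% → €0.67
Deli sandwich €8.67: hot prepared food → 9% → €0.78
Total tax = €0.44 + €2.19 + €1.23 + €0.23 + €0.42 + €1.61 + €0.25 + €1.34 + €0.67 + €0.78 = €9.16

€9.16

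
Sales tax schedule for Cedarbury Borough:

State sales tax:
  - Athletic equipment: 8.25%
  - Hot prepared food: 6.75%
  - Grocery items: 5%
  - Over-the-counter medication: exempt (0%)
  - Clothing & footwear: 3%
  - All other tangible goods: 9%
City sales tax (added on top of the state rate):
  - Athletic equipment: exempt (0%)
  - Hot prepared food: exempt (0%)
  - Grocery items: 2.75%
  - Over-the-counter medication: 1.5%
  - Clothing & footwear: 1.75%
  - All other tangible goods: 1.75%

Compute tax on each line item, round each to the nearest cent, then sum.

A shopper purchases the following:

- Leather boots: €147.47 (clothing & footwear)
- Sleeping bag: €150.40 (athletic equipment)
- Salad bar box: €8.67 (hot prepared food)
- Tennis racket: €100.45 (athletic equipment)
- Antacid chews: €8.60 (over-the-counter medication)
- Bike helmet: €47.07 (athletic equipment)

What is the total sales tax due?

Leather boots €147.47: clothing & footwear → 3% + 1.75% city = 4.75% → €7.00
Sleeping bag €150.40: athletic equipment → 8.25% + 0% city = 8.25% → €12.41
Salad bar box €8.67: hot prepared food → 6.75% + 0% city = 6.75% → €0.59
Tennis racket €100.45: athletic equipment → 8.25% + 0% city = 8.25% → €8.29
Antacid chews €8.60: over-the-counter medication → 0% + 1.5% city = 1.5% → €0.13
Bike helmet €47.07: athletic equipment → 8.25% + 0% city = 8.25% → €3.88
Total tax = €7.00 + €12.41 + €0.59 + €8.29 + €0.13 + €3.88 = €32.30

€32.30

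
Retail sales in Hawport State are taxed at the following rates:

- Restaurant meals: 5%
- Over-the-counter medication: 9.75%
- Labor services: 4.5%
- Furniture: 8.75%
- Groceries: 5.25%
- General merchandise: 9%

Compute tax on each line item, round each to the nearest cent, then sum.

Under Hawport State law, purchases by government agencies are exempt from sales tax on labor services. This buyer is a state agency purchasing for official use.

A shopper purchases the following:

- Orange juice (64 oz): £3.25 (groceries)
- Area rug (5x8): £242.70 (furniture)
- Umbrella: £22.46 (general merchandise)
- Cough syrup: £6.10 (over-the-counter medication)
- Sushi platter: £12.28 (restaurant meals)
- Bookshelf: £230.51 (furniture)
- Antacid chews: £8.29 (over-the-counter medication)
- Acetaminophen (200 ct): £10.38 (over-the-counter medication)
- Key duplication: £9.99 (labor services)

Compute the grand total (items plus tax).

Orange juice (64 oz) £3.25: groceries → 5.25% → £0.17
Area rug (5x8) £242.70: furniture → 8.75% → £21.24
Umbrella £22.46: general merchandise → 9% → £2.02
Cough syrup £6.10: over-the-counter medication → 9.75% → £0.59
Sushi platter £12.28: restaurant meals → 5% → £0.61
Bookshelf £230.51: furniture → 8.75% → £20.17
Antacid chews £8.29: over-the-counter medication → 9.75% → £0.81
Acetaminophen (200 ct) £10.38: over-the-counter medication → 9.75% → £1.01
Key duplication £9.99: labor services, buyer-exempt → 0% → £0.00
Subtotal = £545.96; tax = £46.62; total due = £592.58

£592.58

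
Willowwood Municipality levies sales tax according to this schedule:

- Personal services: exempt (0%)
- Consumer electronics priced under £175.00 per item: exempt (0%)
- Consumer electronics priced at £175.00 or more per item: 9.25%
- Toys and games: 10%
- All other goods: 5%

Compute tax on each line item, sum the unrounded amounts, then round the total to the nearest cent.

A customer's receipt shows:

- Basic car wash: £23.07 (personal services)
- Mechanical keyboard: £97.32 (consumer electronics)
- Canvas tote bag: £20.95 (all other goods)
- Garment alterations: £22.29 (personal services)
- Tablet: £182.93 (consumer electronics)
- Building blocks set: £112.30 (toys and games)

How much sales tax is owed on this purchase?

Basic car wash £23.07: personal services → 0% → £0.00
Mechanical keyboard £97.32: consumer electronics, under £175.00 → 0% → £0.00
Canvas tote bag £20.95: all other goods → 5% → £1.0475
Garment alterations £22.29: personal services → 0% → £0.00
Tablet £182.93: consumer electronics, £175.00 or more → 9.25% → £16.921025
Building blocks set £112.30: toys and games → 10% → £11.23
Unrounded tax sum = £29.198525 → £29.20

£29.20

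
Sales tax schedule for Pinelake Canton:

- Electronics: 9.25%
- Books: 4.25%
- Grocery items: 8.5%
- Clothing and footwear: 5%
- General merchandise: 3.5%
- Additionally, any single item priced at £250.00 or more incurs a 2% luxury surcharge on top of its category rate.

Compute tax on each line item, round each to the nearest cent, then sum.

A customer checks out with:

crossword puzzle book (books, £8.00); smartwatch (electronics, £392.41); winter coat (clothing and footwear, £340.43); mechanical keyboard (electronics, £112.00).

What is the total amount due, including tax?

£931.52

Crossword puzzle book £8.00: books → 4.25% → £0.34
Smartwatch £392.41: electronics → 9.25% + 2% surcharge = 11.25% → £44.15
Winter coat £340.43: clothing and footwear → 5% + 2% surcharge = 7% → £23.83
Mechanical keyboard £112.00: electronics → 9.25% → £10.36
Subtotal = £852.84; tax = £78.68; total due = £931.52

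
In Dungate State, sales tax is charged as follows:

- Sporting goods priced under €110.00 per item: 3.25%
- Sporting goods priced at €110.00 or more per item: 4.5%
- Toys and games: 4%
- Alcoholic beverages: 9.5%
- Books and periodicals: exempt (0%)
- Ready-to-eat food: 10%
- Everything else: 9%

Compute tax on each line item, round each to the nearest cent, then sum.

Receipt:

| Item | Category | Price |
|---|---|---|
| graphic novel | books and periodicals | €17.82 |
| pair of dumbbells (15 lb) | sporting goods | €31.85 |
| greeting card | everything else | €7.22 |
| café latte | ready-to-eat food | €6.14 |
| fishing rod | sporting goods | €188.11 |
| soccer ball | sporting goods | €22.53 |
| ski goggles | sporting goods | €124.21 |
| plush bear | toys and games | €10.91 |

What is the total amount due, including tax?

€426.31

Graphic novel €17.82: books and periodicals → 0% → €0.00
Pair of dumbbells (15 lb) €31.85: sporting goods, under €110.00 → 3.25% → €1.04
Greeting card €7.22: everything else → 9% → €0.65
Café latte €6.14: ready-to-eat food → 10% → €0.61
Fishing rod €188.11: sporting goods, €110.00 or more → 4.5% → €8.46
Soccer ball €22.53: sporting goods, under €110.00 → 3.25% → €0.73
Ski goggles €124.21: sporting goods, €110.00 or more → 4.5% → €5.59
Plush bear €10.91: toys and games → 4% → €0.44
Subtotal = €408.79; tax = €17.52; total due = €426.31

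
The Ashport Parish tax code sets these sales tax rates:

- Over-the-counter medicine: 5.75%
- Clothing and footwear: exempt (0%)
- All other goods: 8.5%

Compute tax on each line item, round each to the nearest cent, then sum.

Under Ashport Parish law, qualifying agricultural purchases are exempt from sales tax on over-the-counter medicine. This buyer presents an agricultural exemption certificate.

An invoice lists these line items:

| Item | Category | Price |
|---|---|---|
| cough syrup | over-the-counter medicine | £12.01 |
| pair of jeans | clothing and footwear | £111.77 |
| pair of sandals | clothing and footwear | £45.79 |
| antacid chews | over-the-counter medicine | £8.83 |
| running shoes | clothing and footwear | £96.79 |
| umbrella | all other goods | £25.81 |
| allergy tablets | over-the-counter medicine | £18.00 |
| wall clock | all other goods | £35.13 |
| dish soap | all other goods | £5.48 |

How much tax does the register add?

£5.65

Cough syrup £12.01: over-the-counter medicine, buyer-exempt → 0% → £0.00
Pair of jeans £111.77: clothing and footwear → 0% → £0.00
Pair of sandals £45.79: clothing and footwear → 0% → £0.00
Antacid chews £8.83: over-the-counter medicine, buyer-exempt → 0% → £0.00
Running shoes £96.79: clothing and footwear → 0% → £0.00
Umbrella £25.81: all other goods → 8.5% → £2.19
Allergy tablets £18.00: over-the-counter medicine, buyer-exempt → 0% → £0.00
Wall clock £35.13: all other goods → 8.5% → £2.99
Dish soap £5.48: all other goods → 8.5% → £0.47
Total tax = £2.19 + £2.99 + £0.47 = £5.65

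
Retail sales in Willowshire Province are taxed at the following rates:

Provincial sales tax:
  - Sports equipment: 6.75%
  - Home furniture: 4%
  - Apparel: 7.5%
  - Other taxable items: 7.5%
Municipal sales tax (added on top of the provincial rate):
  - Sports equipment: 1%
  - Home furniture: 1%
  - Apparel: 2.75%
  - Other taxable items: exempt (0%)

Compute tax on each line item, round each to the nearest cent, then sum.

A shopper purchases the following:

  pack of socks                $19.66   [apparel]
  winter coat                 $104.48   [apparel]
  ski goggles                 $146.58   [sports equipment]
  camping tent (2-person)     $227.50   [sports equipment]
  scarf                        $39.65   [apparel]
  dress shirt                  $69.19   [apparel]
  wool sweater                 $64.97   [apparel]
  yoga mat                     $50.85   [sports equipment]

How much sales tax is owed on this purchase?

Pack of socks $19.66: apparel → 7.5% + 2.75% municipal = 10.25% → $2.02
Winter coat $104.48: apparel → 7.5% + 2.75% municipal = 10.25% → $10.71
Ski goggles $146.58: sports equipment → 6.75% + 1% municipal = 7.75% → $11.36
Camping tent (2-person) $227.50: sports equipment → 6.75% + 1% municipal = 7.75% → $17.63
Scarf $39.65: apparel → 7.5% + 2.75% municipal = 10.25% → $4.06
Dress shirt $69.19: apparel → 7.5% + 2.75% municipal = 10.25% → $7.09
Wool sweater $64.97: apparel → 7.5% + 2.75% municipal = 10.25% → $6.66
Yoga mat $50.85: sports equipment → 6.75% + 1% municipal = 7.75% → $3.94
Total tax = $2.02 + $10.71 + $11.36 + $17.63 + $4.06 + $7.09 + $6.66 + $3.94 = $63.47

$63.47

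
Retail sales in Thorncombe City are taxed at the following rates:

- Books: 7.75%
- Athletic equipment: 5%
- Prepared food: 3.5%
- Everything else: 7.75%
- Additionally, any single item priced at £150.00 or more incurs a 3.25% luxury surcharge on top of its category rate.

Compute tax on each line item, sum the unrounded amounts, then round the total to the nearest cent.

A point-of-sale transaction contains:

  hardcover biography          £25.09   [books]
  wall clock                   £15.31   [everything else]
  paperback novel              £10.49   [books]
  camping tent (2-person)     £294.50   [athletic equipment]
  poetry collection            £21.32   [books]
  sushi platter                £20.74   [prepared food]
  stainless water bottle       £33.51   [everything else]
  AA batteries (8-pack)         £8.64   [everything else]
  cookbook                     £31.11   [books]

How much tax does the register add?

Hardcover biography £25.09: books → 7.75% → £1.944475
Wall clock £15.31: everything else → 7.75% → £1.186525
Paperback novel £10.49: books → 7.75% → £0.812975
Camping tent (2-person) £294.50: athletic equipment → 5% + 3.25% surcharge = 8.25% → £24.29625
Poetry collection £21.32: books → 7.75% → £1.6523
Sushi platter £20.74: prepared food → 3.5% → £0.7259
Stainless water bottle £33.51: everything else → 7.75% → £2.597025
AA batteries (8-pack) £8.64: everything else → 7.75% → £0.6696
Cookbook £31.11: books → 7.75% → £2.411025
Unrounded tax sum = £36.296075 → £36.30

£36.30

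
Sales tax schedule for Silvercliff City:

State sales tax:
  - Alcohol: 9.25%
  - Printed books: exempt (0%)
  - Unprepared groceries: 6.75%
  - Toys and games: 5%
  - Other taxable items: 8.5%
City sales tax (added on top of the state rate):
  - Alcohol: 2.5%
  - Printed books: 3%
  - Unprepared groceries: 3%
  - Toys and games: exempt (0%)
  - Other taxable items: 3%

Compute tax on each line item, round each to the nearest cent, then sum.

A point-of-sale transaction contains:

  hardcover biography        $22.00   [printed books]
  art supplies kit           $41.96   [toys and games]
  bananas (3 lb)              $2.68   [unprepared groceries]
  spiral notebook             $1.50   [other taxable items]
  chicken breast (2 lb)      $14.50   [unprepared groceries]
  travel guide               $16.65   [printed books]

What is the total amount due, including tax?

Hardcover biography $22.00: printed books → 0% + 3% city = 3% → $0.66
Art supplies kit $41.96: toys and games → 5% + 0% city = 5% → $2.10
Bananas (3 lb) $2.68: unprepared groceries → 6.75% + 3% city = 9.75% → $0.26
Spiral notebook $1.50: other taxable items → 8.5% + 3% city = 11.5% → $0.17
Chicken breast (2 lb) $14.50: unprepared groceries → 6.75% + 3% city = 9.75% → $1.41
Travel guide $16.65: printed books → 0% + 3% city = 3% → $0.50
Subtotal = $99.29; tax = $5.10; total due = $104.39

$104.39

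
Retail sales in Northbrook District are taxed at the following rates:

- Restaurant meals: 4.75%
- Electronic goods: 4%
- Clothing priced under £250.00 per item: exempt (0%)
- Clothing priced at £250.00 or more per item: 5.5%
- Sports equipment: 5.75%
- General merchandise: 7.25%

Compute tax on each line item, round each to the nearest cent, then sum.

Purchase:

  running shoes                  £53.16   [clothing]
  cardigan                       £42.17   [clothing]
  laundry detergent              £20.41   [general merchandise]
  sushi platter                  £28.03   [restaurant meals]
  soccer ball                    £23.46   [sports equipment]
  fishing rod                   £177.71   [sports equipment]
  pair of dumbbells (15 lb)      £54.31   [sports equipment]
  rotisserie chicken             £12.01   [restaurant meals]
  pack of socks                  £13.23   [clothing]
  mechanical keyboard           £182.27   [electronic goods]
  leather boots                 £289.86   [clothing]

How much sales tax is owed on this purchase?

Running shoes £53.16: clothing, under £250.00 → 0% → £0.00
Cardigan £42.17: clothing, under £250.00 → 0% → £0.00
Laundry detergent £20.41: general merchandise → 7.25% → £1.48
Sushi platter £28.03: restaurant meals → 4.75% → £1.33
Soccer ball £23.46: sports equipment → 5.75% → £1.35
Fishing rod £177.71: sports equipment → 5.75% → £10.22
Pair of dumbbells (15 lb) £54.31: sports equipment → 5.75% → £3.12
Rotisserie chicken £12.01: restaurant meals → 4.75% → £0.57
Pack of socks £13.23: clothing, under £250.00 → 0% → £0.00
Mechanical keyboard £182.27: electronic goods → 4% → £7.29
Leather boots £289.86: clothing, £250.00 or more → 5.5% → £15.94
Total tax = £1.48 + £1.33 + £1.35 + £10.22 + £3.12 + £0.57 + £7.29 + £15.94 = £41.30

£41.30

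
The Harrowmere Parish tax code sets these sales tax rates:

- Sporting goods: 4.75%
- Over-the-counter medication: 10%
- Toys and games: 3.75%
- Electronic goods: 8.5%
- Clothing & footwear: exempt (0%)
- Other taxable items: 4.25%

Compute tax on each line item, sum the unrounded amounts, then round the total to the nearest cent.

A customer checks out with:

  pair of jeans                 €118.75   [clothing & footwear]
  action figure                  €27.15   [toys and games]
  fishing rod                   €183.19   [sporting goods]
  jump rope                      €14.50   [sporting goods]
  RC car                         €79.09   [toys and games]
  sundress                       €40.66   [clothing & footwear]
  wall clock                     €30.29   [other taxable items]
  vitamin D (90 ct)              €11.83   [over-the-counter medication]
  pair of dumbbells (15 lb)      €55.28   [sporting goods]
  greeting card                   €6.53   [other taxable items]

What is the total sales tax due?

€18.75

Pair of jeans €118.75: clothing & footwear → 0% → €0.00
Action figure €27.15: toys and games → 3.75% → €1.018125
Fishing rod €183.19: sporting goods → 4.75% → €8.701525
Jump rope €14.50: sporting goods → 4.75% → €0.68875
RC car €79.09: toys and games → 3.75% → €2.965875
Sundress €40.66: clothing & footwear → 0% → €0.00
Wall clock €30.29: other taxable items → 4.25% → €1.287325
Vitamin D (90 ct) €11.83: over-the-counter medication → 10% → €1.183
Pair of dumbbells (15 lb) €55.28: sporting goods → 4.75% → €2.6258
Greeting card €6.53: other taxable items → 4.25% → €0.277525
Unrounded tax sum = €18.747925 → €18.75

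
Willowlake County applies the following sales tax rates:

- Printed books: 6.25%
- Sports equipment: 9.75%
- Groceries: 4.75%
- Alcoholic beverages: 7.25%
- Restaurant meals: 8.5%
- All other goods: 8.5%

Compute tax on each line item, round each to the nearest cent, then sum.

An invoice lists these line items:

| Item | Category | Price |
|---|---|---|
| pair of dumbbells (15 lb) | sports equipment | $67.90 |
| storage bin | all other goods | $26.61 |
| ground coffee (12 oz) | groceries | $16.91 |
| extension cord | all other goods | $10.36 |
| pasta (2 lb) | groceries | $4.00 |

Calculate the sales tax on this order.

$10.75

Pair of dumbbells (15 lb) $67.90: sports equipment → 9.75% → $6.62
Storage bin $26.61: all other goods → 8.5% → $2.26
Ground coffee (12 oz) $16.91: groceries → 4.75% → $0.80
Extension cord $10.36: all other goods → 8.5% → $0.88
Pasta (2 lb) $4.00: groceries → 4.75% → $0.19
Total tax = $6.62 + $2.26 + $0.80 + $0.88 + $0.19 = $10.75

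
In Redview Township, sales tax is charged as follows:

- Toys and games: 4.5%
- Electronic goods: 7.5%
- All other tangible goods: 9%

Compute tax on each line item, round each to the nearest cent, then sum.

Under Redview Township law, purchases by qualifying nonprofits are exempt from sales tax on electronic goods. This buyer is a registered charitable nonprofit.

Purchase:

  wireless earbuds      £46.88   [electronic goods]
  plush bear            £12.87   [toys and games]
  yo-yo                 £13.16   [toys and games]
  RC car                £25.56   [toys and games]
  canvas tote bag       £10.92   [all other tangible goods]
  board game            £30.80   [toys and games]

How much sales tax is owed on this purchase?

£4.69

Wireless earbuds £46.88: electronic goods, buyer-exempt → 0% → £0.00
Plush bear £12.87: toys and games → 4.5% → £0.58
Yo-yo £13.16: toys and games → 4.5% → £0.59
RC car £25.56: toys and games → 4.5% → £1.15
Canvas tote bag £10.92: all other tangible goods → 9% → £0.98
Board game £30.80: toys and games → 4.5% → £1.39
Total tax = £0.58 + £0.59 + £1.15 + £0.98 + £1.39 = £4.69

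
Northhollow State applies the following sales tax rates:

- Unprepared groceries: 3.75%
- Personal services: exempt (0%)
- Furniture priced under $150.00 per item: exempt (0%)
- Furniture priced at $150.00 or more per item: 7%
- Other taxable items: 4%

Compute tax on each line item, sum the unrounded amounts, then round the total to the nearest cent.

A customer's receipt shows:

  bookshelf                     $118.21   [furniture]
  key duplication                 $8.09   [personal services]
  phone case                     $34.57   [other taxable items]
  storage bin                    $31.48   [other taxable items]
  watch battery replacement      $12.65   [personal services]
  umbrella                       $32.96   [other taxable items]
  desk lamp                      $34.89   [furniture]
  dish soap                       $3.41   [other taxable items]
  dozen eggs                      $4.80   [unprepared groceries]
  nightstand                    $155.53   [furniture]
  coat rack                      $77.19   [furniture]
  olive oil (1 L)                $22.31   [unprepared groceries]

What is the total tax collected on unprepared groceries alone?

Dozen eggs $4.80: unprepared groceries → 3.75% → $0.18
Olive oil (1 L) $22.31: unprepared groceries → 3.75% → $0.836625
Tax on unprepared groceries: unrounded sum = $1.016625 → $1.02

$1.02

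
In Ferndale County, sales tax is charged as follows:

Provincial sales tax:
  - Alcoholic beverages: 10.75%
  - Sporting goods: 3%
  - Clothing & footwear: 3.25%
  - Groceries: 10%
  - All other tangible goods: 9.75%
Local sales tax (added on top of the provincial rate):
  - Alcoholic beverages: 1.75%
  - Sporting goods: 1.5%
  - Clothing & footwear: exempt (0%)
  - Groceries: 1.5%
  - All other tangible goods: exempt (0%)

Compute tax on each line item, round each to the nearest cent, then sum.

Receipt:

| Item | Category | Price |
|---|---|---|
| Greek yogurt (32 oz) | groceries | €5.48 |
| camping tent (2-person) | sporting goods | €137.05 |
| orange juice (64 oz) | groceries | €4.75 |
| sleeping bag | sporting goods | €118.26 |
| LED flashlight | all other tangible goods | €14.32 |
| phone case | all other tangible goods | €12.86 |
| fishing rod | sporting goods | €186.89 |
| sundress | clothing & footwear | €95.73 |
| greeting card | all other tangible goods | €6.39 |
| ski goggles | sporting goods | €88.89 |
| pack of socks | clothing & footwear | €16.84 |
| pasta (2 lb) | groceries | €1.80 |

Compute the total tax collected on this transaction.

€32.22

Greek yogurt (32 oz) €5.48: groceries → 10% + 1.5% local = 11.5% → €0.63
Camping tent (2-person) €137.05: sporting goods → 3% + 1.5% local = 4.5% → €6.17
Orange juice (64 oz) €4.75: groceries → 10% + 1.5% local = 11.5% → €0.55
Sleeping bag €118.26: sporting goods → 3% + 1.5% local = 4.5% → €5.32
LED flashlight €14.32: all other tangible goods → 9.75% + 0% local = 9.75% → €1.40
Phone case €12.86: all other tangible goods → 9.75% + 0% local = 9.75% → €1.25
Fishing rod €186.89: sporting goods → 3% + 1.5% local = 4.5% → €8.41
Sundress €95.73: clothing & footwear → 3.25% + 0% local = 3.25% → €3.11
Greeting card €6.39: all other tangible goods → 9.75% + 0% local = 9.75% → €0.62
Ski goggles €88.89: sporting goods → 3% + 1.5% local = 4.5% → €4.00
Pack of socks €16.84: clothing & footwear → 3.25% + 0% local = 3.25% → €0.55
Pasta (2 lb) €1.80: groceries → 10% + 1.5% local = 11.5% → €0.21
Total tax = €0.63 + €6.17 + €0.55 + €5.32 + €1.40 + €1.25 + €8.41 + €3.11 + €0.62 + €4.00 + €0.55 + €0.21 = €32.22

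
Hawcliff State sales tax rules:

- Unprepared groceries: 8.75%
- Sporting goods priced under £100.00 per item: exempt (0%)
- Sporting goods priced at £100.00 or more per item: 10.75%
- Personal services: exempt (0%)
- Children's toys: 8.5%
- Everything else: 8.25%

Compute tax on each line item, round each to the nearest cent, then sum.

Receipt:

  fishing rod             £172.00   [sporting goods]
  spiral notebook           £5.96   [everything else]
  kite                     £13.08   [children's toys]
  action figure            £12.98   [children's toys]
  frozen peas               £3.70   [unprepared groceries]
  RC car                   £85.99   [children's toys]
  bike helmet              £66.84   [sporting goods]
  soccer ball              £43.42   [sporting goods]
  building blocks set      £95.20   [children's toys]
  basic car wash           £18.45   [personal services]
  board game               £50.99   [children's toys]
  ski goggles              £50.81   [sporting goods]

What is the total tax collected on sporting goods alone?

£18.49

Fishing rod £172.00: sporting goods, £100.00 or more → 10.75% → £18.49
Bike helmet £66.84: sporting goods, under £100.00 → 0% → £0.00
Soccer ball £43.42: sporting goods, under £100.00 → 0% → £0.00
Ski goggles £50.81: sporting goods, under £100.00 → 0% → £0.00
Tax on sporting goods = £18.49 + £0.00 + £0.00 + £0.00 = £18.49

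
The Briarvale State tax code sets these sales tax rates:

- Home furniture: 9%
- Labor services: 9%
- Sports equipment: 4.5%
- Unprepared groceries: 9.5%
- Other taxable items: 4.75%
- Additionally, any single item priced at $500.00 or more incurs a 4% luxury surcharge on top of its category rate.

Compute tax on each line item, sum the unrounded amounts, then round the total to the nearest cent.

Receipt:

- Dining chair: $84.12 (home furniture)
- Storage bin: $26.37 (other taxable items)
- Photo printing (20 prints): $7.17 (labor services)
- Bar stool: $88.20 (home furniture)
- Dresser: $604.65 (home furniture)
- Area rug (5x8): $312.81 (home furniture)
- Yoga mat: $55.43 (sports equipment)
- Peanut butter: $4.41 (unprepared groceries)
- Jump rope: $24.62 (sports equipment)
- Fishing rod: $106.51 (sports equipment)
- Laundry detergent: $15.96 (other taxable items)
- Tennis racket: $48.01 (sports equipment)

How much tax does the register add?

Dining chair $84.12: home furniture → 9% → $7.5708
Storage bin $26.37: other taxable items → 4.75% → $1.252575
Photo printing (20 prints) $7.17: labor services → 9% → $0.6453
Bar stool $88.20: home furniture → 9% → $7.938
Dresser $604.65: home furniture → 9% + 4% surcharge = 13% → $78.6045
Area rug (5x8) $312.81: home furniture → 9% → $28.1529
Yoga mat $55.43: sports equipment → 4.5% → $2.49435
Peanut butter $4.41: unprepared groceries → 9.5% → $0.41895
Jump rope $24.62: sports equipment → 4.5% → $1.1079
Fishing rod $106.51: sports equipment → 4.5% → $4.79295
Laundry detergent $15.96: other taxable items → 4.75% → $0.7581
Tennis racket $48.01: sports equipment → 4.5% → $2.16045
Unrounded tax sum = $135.896775 → $135.90

$135.90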